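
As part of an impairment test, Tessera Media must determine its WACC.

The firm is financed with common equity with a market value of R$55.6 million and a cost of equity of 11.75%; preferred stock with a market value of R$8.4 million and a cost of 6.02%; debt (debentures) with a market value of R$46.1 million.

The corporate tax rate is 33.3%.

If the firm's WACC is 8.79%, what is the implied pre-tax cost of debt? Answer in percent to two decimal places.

Total capital V = 55.6 + 8.4 + 46.1 = 110.1.
Equity weight = 55.6/110.1 = 0.5050.
Preferred weight = 8.4/110.1 = 0.0763.
Debentures weight = 46.1/110.1 = 0.4187.
Equity contribution = 0.5050 × 11.75% = 5.9337%.
Preferred contribution = 0.0763 × 6.02% = 0.4593%.
Remaining for debt = 8.79% − 6.3930% = 2.3970%.
Rd × (1 − 33.3%) × 0.4187 = 2.3970%  ⇒  Rd = 8.5828%.

8.58%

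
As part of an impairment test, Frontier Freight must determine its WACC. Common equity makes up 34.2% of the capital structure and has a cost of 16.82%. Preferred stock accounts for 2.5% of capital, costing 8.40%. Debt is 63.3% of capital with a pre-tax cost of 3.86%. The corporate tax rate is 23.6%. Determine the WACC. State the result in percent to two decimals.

After-tax cost of debt = 3.86% × (1 − 23.6%) = 2.9490%.
WACC = 0.342 × 16.8200% + 0.025 × 8.4000% + 0.633 × 2.9490% = 7.8292%.

7.83%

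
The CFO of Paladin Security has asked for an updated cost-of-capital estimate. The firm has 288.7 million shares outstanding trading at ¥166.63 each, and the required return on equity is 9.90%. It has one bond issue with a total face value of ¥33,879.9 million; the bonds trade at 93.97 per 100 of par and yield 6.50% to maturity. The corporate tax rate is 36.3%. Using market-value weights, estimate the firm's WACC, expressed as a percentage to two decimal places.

Market value of equity E = 166.63 × 288.7m = 48106.081m. Market value of debt D = 33879.9m × 93.97/100 = 31836.94203m.
Total capital V = 48106.081 + 31836.94203 = 79943.02303.
Equity: weight = 48106.081/79943.02303 = 0.6018; cost = 9.9%.
Bonds outstanding: weight = 31836.94203/79943.02303 = 0.3982; after-tax cost = 6.5% × (1 − 36.3%) = 4.1405%.
WACC = 0.6018 × 9.9000% + 0.3982 × 4.1405% = 7.6063%.

7.61%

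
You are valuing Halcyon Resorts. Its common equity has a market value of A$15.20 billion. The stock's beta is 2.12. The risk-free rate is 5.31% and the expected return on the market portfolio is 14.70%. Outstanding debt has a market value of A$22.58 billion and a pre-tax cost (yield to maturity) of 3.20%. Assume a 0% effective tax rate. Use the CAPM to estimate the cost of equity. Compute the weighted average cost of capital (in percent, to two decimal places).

Market risk premium = 14.7% − 5.31% = 9.39%.
Cost of equity via CAPM: Re = 5.31% + 2.12 × 9.39% = 25.2168%.
Total capital V = 15.2 + 22.58 = 37.78.
Equity: weight = 15.2/37.78 = 0.4023; cost = 25.2168%.
Debt: weight = 22.58/37.78 = 0.5977; after-tax cost = 3.2% × (1 − 0%) = 3.2000%.
WACC = 0.4023 × 25.2168% + 0.5977 × 3.2000% = 12.0580%.

12.06%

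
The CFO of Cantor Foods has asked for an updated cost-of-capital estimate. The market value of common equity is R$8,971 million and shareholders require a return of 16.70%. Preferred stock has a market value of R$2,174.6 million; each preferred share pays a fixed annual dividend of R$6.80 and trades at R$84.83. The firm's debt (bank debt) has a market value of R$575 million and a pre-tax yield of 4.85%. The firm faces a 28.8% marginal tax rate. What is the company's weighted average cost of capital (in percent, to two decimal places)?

14.44%

Cost of preferred: Rp = 6.8 / 84.83 = 8.0160%.
Total capital V = 8971 + 2174.6 + 575 = 11720.6.
Equity: weight = 8971/11720.6 = 0.7654; cost = 16.7%.
Preferred: weight = 2174.6/11720.6 = 0.1855; cost = 8.016%.
Bank debt: weight = 575/11720.6 = 0.0491; after-tax cost = 4.85% × (1 − 28.8%) = 3.4532%.
WACC = 0.7654 × 16.7000% + 0.1855 × 8.0160% + 0.0491 × 3.4532% = 14.4389%.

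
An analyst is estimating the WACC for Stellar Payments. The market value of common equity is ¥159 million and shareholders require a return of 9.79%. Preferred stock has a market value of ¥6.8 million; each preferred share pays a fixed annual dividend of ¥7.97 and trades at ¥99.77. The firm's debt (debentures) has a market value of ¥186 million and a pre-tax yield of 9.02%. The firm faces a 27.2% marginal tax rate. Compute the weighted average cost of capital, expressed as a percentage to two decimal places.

Cost of preferred: Rp = 7.97 / 99.77 = 7.9884%.
Total capital V = 159 + 6.8 + 186 = 351.8.
Equity: weight = 159/351.8 = 0.4520; cost = 9.79%.
Preferred: weight = 6.8/351.8 = 0.0193; cost = 7.9884%.
Debentures: weight = 186/351.8 = 0.5287; after-tax cost = 9.02% × (1 − 27.2%) = 6.5666%.
WACC = 0.4520 × 9.7900% + 0.0193 × 7.9884% + 0.5287 × 6.5666% = 8.0509%.

8.05%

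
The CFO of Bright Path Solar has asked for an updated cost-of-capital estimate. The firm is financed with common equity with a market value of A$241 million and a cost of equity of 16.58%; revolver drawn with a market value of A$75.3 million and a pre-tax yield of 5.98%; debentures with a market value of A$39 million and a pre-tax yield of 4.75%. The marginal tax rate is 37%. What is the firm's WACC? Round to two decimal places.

Total capital V = 241 + 75.3 + 39 = 355.3.
Equity: weight = 241/355.3 = 0.6783; cost = 16.58%.
Revolver drawn: weight = 75.3/355.3 = 0.2119; after-tax cost = 5.98% × (1 − 37%) = 3.7674%.
Debentures: weight = 39/355.3 = 0.1098; after-tax cost = 4.75% × (1 − 37%) = 2.9925%.
WACC = 0.6783 × 16.5800% + 0.2119 × 3.7674% + 0.1098 × 2.9925% = 12.3731%.

12.37%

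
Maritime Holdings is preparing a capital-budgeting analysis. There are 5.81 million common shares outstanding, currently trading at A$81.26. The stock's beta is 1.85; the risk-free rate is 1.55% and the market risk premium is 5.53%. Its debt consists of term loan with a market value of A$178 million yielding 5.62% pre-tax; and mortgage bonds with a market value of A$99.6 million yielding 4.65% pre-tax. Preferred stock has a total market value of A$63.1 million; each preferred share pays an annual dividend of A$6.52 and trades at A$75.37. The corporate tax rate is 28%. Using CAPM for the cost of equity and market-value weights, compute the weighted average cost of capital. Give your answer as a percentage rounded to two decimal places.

Cost of equity via CAPM: Re = 1.55% + 1.85 × 5.53% = 11.7805%.
Cost of preferred: Rp = 6.52 / 75.37 = 8.6507%.
Market value of equity E = 81.26 × 5.81m = 472.1206m.
Total capital V = 472.1206 + 63.1 + 178 + 99.6 = 812.8206.
Equity: weight = 472.1206/812.8206 = 0.5808; cost = 11.7805%.
Preferred: weight = 63.1/812.8206 = 0.0776; cost = 8.6507%.
Term loan: weight = 178/812.8206 = 0.2190; after-tax cost = 5.62% × (1 − 28%) = 4.0464%.
Mortgage bonds: weight = 99.6/812.8206 = 0.1225; after-tax cost = 4.65% × (1 − 28%) = 3.3480%.
WACC = 0.5808 × 11.7805% + 0.0776 × 8.6507% + 0.2190 × 4.0464% + 0.1225 × 3.3480% = 8.8105%.

8.81%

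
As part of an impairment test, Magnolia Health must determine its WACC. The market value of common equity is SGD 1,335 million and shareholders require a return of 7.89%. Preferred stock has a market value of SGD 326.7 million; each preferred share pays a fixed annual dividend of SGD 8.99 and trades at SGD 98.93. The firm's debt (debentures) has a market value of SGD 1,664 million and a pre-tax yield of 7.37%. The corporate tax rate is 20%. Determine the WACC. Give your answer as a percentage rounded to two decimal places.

7.01%

Cost of preferred: Rp = 8.99 / 98.93 = 9.0872%.
Total capital V = 1335 + 326.7 + 1664 = 3325.7.
Equity: weight = 1335/3325.7 = 0.4014; cost = 7.89%.
Preferred: weight = 326.7/3325.7 = 0.0982; cost = 9.0872%.
Debentures: weight = 1664/3325.7 = 0.5003; after-tax cost = 7.37% × (1 − 20%) = 5.8960%.
WACC = 0.4014 × 7.8900% + 0.0982 × 9.0872% + 0.5003 × 5.8960% = 7.0099%.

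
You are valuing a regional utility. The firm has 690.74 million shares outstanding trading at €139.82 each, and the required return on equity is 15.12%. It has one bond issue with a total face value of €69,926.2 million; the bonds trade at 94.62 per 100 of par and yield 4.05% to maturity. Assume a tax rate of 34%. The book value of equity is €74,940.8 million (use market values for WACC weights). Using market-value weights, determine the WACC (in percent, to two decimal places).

10.06%

Market value of equity E = 139.82 × 690.74m = 96579.2668m. Market value of debt D = 69926.2m × 94.62/100 = 66164.17044m.
Total capital V = 96579.2668 + 66164.17044 = 162743.43724.
Equity: weight = 96579.2668/162743.43724 = 0.5934; cost = 15.12%.
Bonds outstanding: weight = 66164.17044/162743.43724 = 0.4066; after-tax cost = 4.05% × (1 − 34%) = 2.6730%.
WACC = 0.5934 × 15.1200% + 0.4066 × 2.6730% = 10.0596%.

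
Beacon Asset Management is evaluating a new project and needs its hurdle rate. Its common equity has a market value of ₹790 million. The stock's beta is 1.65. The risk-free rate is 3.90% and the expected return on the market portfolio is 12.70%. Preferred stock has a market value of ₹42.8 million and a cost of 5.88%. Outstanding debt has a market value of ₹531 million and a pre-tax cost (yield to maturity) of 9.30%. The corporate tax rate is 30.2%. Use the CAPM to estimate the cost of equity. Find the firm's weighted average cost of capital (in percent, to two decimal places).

13.38%

Market risk premium = 12.7% − 3.9% = 8.8%.
Cost of equity via CAPM: Re = 3.9% + 1.65 × 8.8% = 18.4200%.
Total capital V = 790 + 42.8 + 531 = 1363.8.
Equity: weight = 790/1363.8 = 0.5793; cost = 18.42%.
Preferred: weight = 42.8/1363.8 = 0.0314; cost = 5.88%.
Debt: weight = 531/1363.8 = 0.3894; after-tax cost = 9.3% × (1 − 30.2%) = 6.4914%.
WACC = 0.5793 × 18.4200% + 0.0314 × 5.8800% + 0.3894 × 6.4914% = 13.3820%.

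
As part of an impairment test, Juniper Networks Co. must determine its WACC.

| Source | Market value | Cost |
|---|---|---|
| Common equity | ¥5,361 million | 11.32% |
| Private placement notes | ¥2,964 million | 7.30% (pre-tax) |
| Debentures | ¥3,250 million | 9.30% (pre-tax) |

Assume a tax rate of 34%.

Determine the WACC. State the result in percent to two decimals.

8.20%

Total capital V = 5361 + 2964 + 3250 = 11575.
Equity: weight = 5361/11575 = 0.4632; cost = 11.32%.
Private placement notes: weight = 2964/11575 = 0.2561; after-tax cost = 7.3% × (1 − 34%) = 4.8180%.
Debentures: weight = 3250/11575 = 0.2808; after-tax cost = 9.3% × (1 − 34%) = 6.1380%.
WACC = 0.4632 × 11.3200% + 0.2561 × 4.8180% + 0.2808 × 6.1380% = 8.2000%.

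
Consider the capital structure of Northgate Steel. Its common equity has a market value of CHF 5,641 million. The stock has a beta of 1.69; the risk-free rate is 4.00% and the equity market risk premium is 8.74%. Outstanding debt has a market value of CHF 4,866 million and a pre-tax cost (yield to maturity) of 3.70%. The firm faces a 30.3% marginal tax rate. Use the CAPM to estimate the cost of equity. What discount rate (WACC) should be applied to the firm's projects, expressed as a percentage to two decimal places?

Cost of equity via CAPM: Re = 4.0% + 1.69 × 8.74% = 18.7706%.
Total capital V = 5641 + 4866 = 10507.
Equity: weight = 5641/10507 = 0.5369; cost = 18.7706%.
Debt: weight = 4866/10507 = 0.4631; after-tax cost = 3.7% × (1 − 30.3%) = 2.5789%.
WACC = 0.5369 × 18.7706% + 0.4631 × 2.5789% = 11.2719%.

11.27%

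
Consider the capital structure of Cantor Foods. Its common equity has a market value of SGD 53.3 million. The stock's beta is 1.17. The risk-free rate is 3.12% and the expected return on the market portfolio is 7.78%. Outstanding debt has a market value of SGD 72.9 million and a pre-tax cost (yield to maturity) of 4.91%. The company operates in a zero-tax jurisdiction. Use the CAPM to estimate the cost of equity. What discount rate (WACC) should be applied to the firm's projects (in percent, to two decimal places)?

Market risk premium = 7.78% − 3.12% = 4.66%.
Cost of equity via CAPM: Re = 3.12% + 1.17 × 4.66% = 8.5722%.
Total capital V = 53.3 + 72.9 = 126.2.
Equity: weight = 53.3/126.2 = 0.4223; cost = 8.5722%.
Debt: weight = 72.9/126.2 = 0.5777; after-tax cost = 4.91% × (1 − 0%) = 4.9100%.
WACC = 0.4223 × 8.5722% + 0.5777 × 4.9100% = 6.4567%.

6.46%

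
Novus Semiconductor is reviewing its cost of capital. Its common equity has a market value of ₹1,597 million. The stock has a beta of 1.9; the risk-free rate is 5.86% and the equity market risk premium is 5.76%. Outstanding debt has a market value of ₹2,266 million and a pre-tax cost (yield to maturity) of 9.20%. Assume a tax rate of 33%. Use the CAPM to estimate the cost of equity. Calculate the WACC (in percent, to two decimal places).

10.56%

Cost of equity via CAPM: Re = 5.86% + 1.9 × 5.76% = 16.8040%.
Total capital V = 1597 + 2266 = 3863.
Equity: weight = 1597/3863 = 0.4134; cost = 16.804%.
Debt: weight = 2266/3863 = 0.5866; after-tax cost = 9.2% × (1 − 33%) = 6.1640%.
WACC = 0.4134 × 16.8040% + 0.5866 × 6.1640% = 10.5627%.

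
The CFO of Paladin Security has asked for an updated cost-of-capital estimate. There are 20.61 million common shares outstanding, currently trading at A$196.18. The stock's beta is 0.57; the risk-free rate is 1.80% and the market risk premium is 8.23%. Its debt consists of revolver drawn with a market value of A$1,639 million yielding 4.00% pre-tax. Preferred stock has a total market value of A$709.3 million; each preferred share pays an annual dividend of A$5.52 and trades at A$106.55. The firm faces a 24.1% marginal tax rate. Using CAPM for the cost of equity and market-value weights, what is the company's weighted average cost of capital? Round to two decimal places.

5.46%

Cost of equity via CAPM: Re = 1.8% + 0.57 × 8.23% = 6.4911%.
Cost of preferred: Rp = 5.52 / 106.55 = 5.1807%.
Market value of equity E = 196.18 × 20.61m = 4043.2698m.
Total capital V = 4043.2698 + 709.3 + 1639 = 6391.5698.
Equity: weight = 4043.2698/6391.5698 = 0.6326; cost = 6.4911%.
Preferred: weight = 709.3/6391.5698 = 0.1110; cost = 5.1807%.
Revolver drawn: weight = 1639/6391.5698 = 0.2564; after-tax cost = 4% × (1 − 24.1%) = 3.0360%.
WACC = 0.6326 × 6.4911% + 0.1110 × 5.1807% + 0.2564 × 3.0360% = 5.4597%.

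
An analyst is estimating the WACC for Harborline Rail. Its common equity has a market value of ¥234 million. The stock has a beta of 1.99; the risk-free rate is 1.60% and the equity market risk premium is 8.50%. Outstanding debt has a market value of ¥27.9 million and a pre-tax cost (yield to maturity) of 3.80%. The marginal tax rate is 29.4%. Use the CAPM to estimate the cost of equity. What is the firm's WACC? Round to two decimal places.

Cost of equity via CAPM: Re = 1.6% + 1.99 × 8.5% = 18.5150%.
Total capital V = 234 + 27.9 = 261.9.
Equity: weight = 234/261.9 = 0.8935; cost = 18.515%.
Debt: weight = 27.9/261.9 = 0.1065; after-tax cost = 3.8% × (1 − 29.4%) = 2.6828%.
WACC = 0.8935 × 18.5150% + 0.1065 × 2.6828% = 16.8284%.

16.83%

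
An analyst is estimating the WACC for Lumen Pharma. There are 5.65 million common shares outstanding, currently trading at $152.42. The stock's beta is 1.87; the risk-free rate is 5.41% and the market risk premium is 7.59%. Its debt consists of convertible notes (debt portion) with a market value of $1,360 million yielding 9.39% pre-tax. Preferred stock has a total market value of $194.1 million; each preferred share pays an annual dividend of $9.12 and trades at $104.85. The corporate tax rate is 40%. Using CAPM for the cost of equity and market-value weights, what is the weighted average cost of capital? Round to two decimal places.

Cost of equity via CAPM: Re = 5.41% + 1.87 × 7.59% = 19.6033%.
Cost of preferred: Rp = 9.12 / 104.85 = 8.6981%.
Market value of equity E = 152.42 × 5.65m = 861.173m.
Total capital V = 861.173 + 194.1 + 1360 = 2415.273.
Equity: weight = 861.173/2415.273 = 0.3566; cost = 19.6033%.
Preferred: weight = 194.1/2415.273 = 0.0804; cost = 8.6981%.
Convertible notes (debt portion): weight = 1360/2415.273 = 0.5631; after-tax cost = 9.39% × (1 − 40%) = 5.6340%.
WACC = 0.3566 × 19.6033% + 0.0804 × 8.6981% + 0.5631 × 5.6340% = 10.8610%.

10.86%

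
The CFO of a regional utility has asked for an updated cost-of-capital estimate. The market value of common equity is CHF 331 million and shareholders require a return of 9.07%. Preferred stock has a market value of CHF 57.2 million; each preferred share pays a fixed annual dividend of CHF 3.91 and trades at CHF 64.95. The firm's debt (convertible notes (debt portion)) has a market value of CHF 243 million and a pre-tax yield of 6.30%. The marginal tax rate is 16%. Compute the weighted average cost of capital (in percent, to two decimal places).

7.34%

Cost of preferred: Rp = 3.91 / 64.95 = 6.0200%.
Total capital V = 331 + 57.2 + 243 = 631.2.
Equity: weight = 331/631.2 = 0.5244; cost = 9.07%.
Preferred: weight = 57.2/631.2 = 0.0906; cost = 6.02%.
Convertible notes (debt portion): weight = 243/631.2 = 0.3850; after-tax cost = 6.3% × (1 − 16%) = 5.2920%.
WACC = 0.5244 × 9.0700% + 0.0906 × 6.0200% + 0.3850 × 5.2920% = 7.3391%.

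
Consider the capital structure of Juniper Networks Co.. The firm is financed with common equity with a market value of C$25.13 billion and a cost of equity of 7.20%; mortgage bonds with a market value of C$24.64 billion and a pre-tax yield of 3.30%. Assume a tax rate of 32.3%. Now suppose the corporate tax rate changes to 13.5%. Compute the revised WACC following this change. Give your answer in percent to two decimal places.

After the change:
Total capital V = 25.13 + 24.64 = 49.77.
Equity: weight = 25.13/49.77 = 0.5049; cost = 7.2%.
Mortgage bonds: weight = 24.64/49.77 = 0.4951; after-tax cost = 3.3% × (1 − 13.5%) = 2.8545%.
WACC = 0.5049 × 7.2000% + 0.4951 × 2.8545% = 5.0486%.

5.05%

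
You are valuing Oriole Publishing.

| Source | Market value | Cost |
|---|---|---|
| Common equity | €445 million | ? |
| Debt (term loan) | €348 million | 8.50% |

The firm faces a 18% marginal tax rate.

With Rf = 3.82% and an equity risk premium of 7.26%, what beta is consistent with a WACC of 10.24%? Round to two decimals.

Total capital V = 445 + 348 = 793.
Equity weight = 445/793 = 0.5612.
Term loan weight = 348/793 = 0.4388.
Debt contribution = 0.4388 × 8.5% × (1 − 18%) = 3.0587%.
Required equity contribution = 10.24% − 3.0587% = 7.1813%  ⇒  Re = 12.7972%.
CAPM: 12.7972% = 3.82% + β × 7.26%  ⇒  β = 1.2365.

1.24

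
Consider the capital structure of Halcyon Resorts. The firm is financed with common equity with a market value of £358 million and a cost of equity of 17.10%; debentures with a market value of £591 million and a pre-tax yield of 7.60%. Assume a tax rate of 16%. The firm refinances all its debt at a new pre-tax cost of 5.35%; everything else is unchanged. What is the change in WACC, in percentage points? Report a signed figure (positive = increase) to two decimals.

-1.18 pp

Current WACC:
Total capital V = 358 + 591 = 949.
Equity: weight = 358/949 = 0.3772; cost = 17.1%.
Debentures: weight = 591/949 = 0.6228; after-tax cost = 7.6% × (1 − 16%) = 6.3840%.
WACC = 0.3772 × 17.1000% + 0.6228 × 6.3840% = 10.4265%.
After the change:
Total capital V = 358 + 591 = 949.
Equity: weight = 358/949 = 0.3772; cost = 17.1%.
Debentures: weight = 591/949 = 0.6228; after-tax cost = 5.35% × (1 − 16%) = 4.4940%.
WACC = 0.3772 × 17.1000% + 0.6228 × 4.4940% = 9.2495%.
Change in WACC = 9.2495% − 10.4265% = -1.1770 pp.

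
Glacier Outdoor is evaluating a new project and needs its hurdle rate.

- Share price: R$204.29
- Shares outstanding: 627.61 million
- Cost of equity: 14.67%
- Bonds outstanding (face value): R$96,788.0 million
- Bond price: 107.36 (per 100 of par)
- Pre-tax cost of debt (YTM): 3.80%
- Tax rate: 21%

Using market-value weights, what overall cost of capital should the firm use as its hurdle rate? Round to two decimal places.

Market value of equity E = 204.29 × 627.61m = 128214.4469m. Market value of debt D = 96788m × 107.36/100 = 103911.5968m.
Total capital V = 128214.4469 + 103911.5968 = 232126.0437.
Equity: weight = 128214.4469/232126.0437 = 0.5523; cost = 14.67%.
Bonds outstanding: weight = 103911.5968/232126.0437 = 0.4477; after-tax cost = 3.8% × (1 − 21%) = 3.0020%.
WACC = 0.5523 × 14.6700% + 0.4477 × 3.0020% = 9.4468%.

9.45%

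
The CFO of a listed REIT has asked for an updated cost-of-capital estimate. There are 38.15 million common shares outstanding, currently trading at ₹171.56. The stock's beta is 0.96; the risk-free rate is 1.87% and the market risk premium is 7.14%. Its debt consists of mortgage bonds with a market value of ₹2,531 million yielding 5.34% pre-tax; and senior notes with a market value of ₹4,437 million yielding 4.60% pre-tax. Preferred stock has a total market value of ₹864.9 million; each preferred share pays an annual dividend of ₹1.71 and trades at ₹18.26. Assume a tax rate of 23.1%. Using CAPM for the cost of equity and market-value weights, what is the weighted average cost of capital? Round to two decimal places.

6.35%

Cost of equity via CAPM: Re = 1.87% + 0.96 × 7.14% = 8.7244%.
Cost of preferred: Rp = 1.71 / 18.26 = 9.3647%.
Market value of equity E = 171.56 × 38.15m = 6545.014m.
Total capital V = 6545.014 + 864.9 + 2531 + 4437 = 14377.914.
Equity: weight = 6545.014/14377.914 = 0.4552; cost = 8.7244%.
Preferred: weight = 864.9/14377.914 = 0.0602; cost = 9.3647%.
Mortgage bonds: weight = 2531/14377.914 = 0.1760; after-tax cost = 5.34% × (1 − 23.1%) = 4.1065%.
Senior notes: weight = 4437/14377.914 = 0.3086; after-tax cost = 4.6% × (1 − 23.1%) = 3.5374%.
WACC = 0.4552 × 8.7244% + 0.0602 × 9.3647% + 0.1760 × 4.1065% + 0.3086 × 3.5374% = 6.3493%.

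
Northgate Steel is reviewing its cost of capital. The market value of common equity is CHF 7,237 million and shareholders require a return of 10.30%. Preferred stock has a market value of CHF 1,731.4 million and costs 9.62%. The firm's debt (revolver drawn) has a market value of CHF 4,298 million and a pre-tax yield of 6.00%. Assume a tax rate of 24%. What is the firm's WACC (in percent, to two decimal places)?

8.35%

Total capital V = 7237 + 1731.4 + 4298 = 13266.4.
Equity: weight = 7237/13266.4 = 0.5455; cost = 10.3%.
Preferred: weight = 1731.4/13266.4 = 0.1305; cost = 9.62%.
Revolver drawn: weight = 4298/13266.4 = 0.3240; after-tax cost = 6% × (1 − 24%) = 4.5600%.
WACC = 0.5455 × 10.3000% + 0.1305 × 9.6200% + 0.3240 × 4.5600% = 8.3516%.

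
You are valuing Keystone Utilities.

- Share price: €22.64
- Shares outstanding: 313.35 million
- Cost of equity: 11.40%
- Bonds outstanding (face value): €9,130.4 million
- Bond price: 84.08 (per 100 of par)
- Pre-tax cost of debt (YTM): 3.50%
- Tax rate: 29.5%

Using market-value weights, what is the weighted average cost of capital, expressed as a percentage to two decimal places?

Market value of equity E = 22.64 × 313.35m = 7094.244m. Market value of debt D = 9130.4m × 84.08/100 = 7676.84032m.
Total capital V = 7094.244 + 7676.84032 = 14771.08432.
Equity: weight = 7094.244/14771.08432 = 0.4803; cost = 11.4%.
Bonds outstanding: weight = 7676.84032/14771.08432 = 0.5197; after-tax cost = 3.5% × (1 − 29.5%) = 2.4675%.
WACC = 0.4803 × 11.4000% + 0.5197 × 2.4675% = 6.7576%.

6.76%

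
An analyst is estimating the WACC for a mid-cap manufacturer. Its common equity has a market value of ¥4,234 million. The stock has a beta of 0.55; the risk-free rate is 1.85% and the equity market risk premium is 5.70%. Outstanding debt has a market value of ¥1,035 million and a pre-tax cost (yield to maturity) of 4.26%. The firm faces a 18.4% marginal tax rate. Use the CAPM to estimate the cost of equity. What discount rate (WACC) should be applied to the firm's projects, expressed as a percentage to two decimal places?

Cost of equity via CAPM: Re = 1.85% + 0.55 × 5.7% = 4.9850%.
Total capital V = 4234 + 1035 = 5269.
Equity: weight = 4234/5269 = 0.8036; cost = 4.985%.
Debt: weight = 1035/5269 = 0.1964; after-tax cost = 4.26% × (1 − 18.4%) = 3.4762%.
WACC = 0.8036 × 4.9850% + 0.1964 × 3.4762% = 4.6886%.

4.69%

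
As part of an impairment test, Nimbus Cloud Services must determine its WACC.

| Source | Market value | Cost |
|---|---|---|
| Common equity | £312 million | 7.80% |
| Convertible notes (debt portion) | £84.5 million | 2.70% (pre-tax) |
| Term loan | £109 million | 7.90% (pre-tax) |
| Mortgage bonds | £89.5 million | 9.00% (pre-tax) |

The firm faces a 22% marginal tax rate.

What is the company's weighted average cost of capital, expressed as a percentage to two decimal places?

6.57%

Total capital V = 312 + 84.5 + 109 + 89.5 = 595.
Equity: weight = 312/595 = 0.5244; cost = 7.8%.
Convertible notes (debt portion): weight = 84.5/595 = 0.1420; after-tax cost = 2.7% × (1 − 22%) = 2.1060%.
Term loan: weight = 109/595 = 0.1832; after-tax cost = 7.9% × (1 − 22%) = 6.1620%.
Mortgage bonds: weight = 89.5/595 = 0.1504; after-tax cost = 9% × (1 − 22%) = 7.0200%.
WACC = 0.5244 × 7.8000% + 0.1420 × 2.1060% + 0.1832 × 6.1620% + 0.1504 × 7.0200% = 6.5740%.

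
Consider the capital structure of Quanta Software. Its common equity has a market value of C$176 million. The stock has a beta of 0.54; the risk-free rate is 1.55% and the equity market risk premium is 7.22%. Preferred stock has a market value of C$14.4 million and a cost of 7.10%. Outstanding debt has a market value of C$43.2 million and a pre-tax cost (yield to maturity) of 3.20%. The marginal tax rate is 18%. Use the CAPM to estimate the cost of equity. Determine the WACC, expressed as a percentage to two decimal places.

5.03%

Cost of equity via CAPM: Re = 1.55% + 0.54 × 7.22% = 5.4488%.
Total capital V = 176 + 14.4 + 43.2 = 233.6.
Equity: weight = 176/233.6 = 0.7534; cost = 5.4488%.
Preferred: weight = 14.4/233.6 = 0.0616; cost = 7.1%.
Debt: weight = 43.2/233.6 = 0.1849; after-tax cost = 3.2% × (1 − 18%) = 2.6240%.
WACC = 0.7534 × 5.4488% + 0.0616 × 7.1000% + 0.1849 × 2.6240% = 5.0282%.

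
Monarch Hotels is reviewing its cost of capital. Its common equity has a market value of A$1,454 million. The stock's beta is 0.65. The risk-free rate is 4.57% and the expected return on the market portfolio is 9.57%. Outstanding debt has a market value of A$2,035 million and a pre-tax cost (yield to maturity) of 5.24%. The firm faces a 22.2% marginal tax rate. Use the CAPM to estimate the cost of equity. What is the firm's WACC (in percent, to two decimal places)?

5.64%

Market risk premium = 9.57% − 4.57% = 5.0%.
Cost of equity via CAPM: Re = 4.57% + 0.65 × 5.0% = 7.8200%.
Total capital V = 1454 + 2035 = 3489.
Equity: weight = 1454/3489 = 0.4167; cost = 7.82%.
Debt: weight = 2035/3489 = 0.5833; after-tax cost = 5.24% × (1 − 22.2%) = 4.0767%.
WACC = 0.4167 × 7.8200% + 0.5833 × 4.0767% = 5.6367%.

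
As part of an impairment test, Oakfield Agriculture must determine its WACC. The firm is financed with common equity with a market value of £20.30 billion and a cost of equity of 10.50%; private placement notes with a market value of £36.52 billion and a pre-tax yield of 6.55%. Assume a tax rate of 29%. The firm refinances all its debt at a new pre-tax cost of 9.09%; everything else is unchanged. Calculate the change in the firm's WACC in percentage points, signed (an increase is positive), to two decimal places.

+1.16 pp

Current WACC:
Total capital V = 20.3 + 36.52 = 56.82.
Equity: weight = 20.3/56.82 = 0.3573; cost = 10.5%.
Private placement notes: weight = 36.52/56.82 = 0.6427; after-tax cost = 6.55% × (1 − 29%) = 4.6505%.
WACC = 0.3573 × 10.5000% + 0.6427 × 4.6505% = 6.7403%.
After the change:
Total capital V = 20.3 + 36.52 = 56.82.
Equity: weight = 20.3/56.82 = 0.3573; cost = 10.5%.
Private placement notes: weight = 36.52/56.82 = 0.6427; after-tax cost = 9.09% × (1 − 29%) = 6.4539%.
WACC = 0.3573 × 10.5000% + 0.6427 × 6.4539% = 7.8994%.
Change in WACC = 7.8994% − 6.7403% = 1.1591 pp.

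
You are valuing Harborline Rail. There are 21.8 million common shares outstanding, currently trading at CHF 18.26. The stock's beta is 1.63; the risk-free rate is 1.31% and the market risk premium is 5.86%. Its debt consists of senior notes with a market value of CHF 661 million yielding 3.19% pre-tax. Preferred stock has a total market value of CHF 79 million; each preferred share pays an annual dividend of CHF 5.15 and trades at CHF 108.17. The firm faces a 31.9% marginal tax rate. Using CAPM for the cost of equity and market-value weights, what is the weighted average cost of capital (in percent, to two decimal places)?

5.39%

Cost of equity via CAPM: Re = 1.31% + 1.63 × 5.86% = 10.8618%.
Cost of preferred: Rp = 5.15 / 108.17 = 4.7610%.
Market value of equity E = 18.26 × 21.8m = 398.068m.
Total capital V = 398.068 + 79 + 661 = 1138.068.
Equity: weight = 398.068/1138.068 = 0.3498; cost = 10.8618%.
Preferred: weight = 79/1138.068 = 0.0694; cost = 4.761%.
Senior notes: weight = 661/1138.068 = 0.5808; after-tax cost = 3.19% × (1 − 31.9%) = 2.1724%.
WACC = 0.3498 × 10.8618% + 0.0694 × 4.7610% + 0.5808 × 2.1724% = 5.3914%.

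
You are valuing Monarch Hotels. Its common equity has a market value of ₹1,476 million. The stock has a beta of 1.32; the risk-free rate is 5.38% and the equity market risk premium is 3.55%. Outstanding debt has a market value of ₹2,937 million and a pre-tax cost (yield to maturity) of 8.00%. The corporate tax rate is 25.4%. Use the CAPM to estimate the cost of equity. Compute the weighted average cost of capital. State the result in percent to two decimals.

7.34%

Cost of equity via CAPM: Re = 5.38% + 1.32 × 3.55% = 10.0660%.
Total capital V = 1476 + 2937 = 4413.
Equity: weight = 1476/4413 = 0.3345; cost = 10.066%.
Debt: weight = 2937/4413 = 0.6655; after-tax cost = 8% × (1 − 25.4%) = 5.9680%.
WACC = 0.3345 × 10.0660% + 0.6655 × 5.9680% = 7.3386%.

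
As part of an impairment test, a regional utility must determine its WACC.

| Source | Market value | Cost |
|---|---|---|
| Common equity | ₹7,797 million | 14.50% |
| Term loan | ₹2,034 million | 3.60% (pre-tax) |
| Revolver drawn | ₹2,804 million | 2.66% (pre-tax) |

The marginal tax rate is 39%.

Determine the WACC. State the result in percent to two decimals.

9.66%

Total capital V = 7797 + 2034 + 2804 = 12635.
Equity: weight = 7797/12635 = 0.6171; cost = 14.5%.
Term loan: weight = 2034/12635 = 0.1610; after-tax cost = 3.6% × (1 − 39%) = 2.1960%.
Revolver drawn: weight = 2804/12635 = 0.2219; after-tax cost = 2.66% × (1 − 39%) = 1.6226%.
WACC = 0.6171 × 14.5000% + 0.1610 × 2.1960% + 0.2219 × 1.6226% = 9.6615%.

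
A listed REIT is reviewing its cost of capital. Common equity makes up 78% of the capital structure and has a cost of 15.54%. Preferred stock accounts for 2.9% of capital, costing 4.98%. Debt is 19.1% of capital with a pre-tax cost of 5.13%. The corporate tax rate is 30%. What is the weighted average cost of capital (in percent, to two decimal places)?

12.95%

After-tax cost of debt = 5.13% × (1 − 30%) = 3.5910%.
WACC = 0.780 × 15.5400% + 0.029 × 4.9800% + 0.191 × 3.5910% = 12.9515%.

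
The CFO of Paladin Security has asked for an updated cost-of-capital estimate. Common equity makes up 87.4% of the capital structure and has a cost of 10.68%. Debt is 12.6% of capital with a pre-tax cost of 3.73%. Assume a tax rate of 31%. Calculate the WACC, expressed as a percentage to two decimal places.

9.66%

After-tax cost of debt = 3.73% × (1 − 31%) = 2.5737%.
WACC = 0.874 × 10.6800% + 0.126 × 2.5737% = 9.6586%.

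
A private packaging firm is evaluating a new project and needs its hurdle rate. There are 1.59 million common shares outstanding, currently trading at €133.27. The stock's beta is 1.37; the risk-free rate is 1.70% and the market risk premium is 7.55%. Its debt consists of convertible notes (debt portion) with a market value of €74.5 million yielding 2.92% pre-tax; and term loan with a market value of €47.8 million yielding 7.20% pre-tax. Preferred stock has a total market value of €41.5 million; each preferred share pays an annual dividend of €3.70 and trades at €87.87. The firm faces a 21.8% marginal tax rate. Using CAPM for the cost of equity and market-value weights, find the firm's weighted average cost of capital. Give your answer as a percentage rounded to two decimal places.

8.43%

Cost of equity via CAPM: Re = 1.7% + 1.37 × 7.55% = 12.0435%.
Cost of preferred: Rp = 3.7 / 87.87 = 4.2108%.
Market value of equity E = 133.27 × 1.59m = 211.8993m.
Total capital V = 211.8993 + 41.5 + 74.5 + 47.8 = 375.6993.
Equity: weight = 211.8993/375.6993 = 0.5640; cost = 12.0435%.
Preferred: weight = 41.5/375.6993 = 0.1105; cost = 4.2108%.
Convertible notes (debt portion): weight = 74.5/375.6993 = 0.1983; after-tax cost = 2.92% × (1 − 21.8%) = 2.2834%.
Term loan: weight = 47.8/375.6993 = 0.1272; after-tax cost = 7.2% × (1 − 21.8%) = 5.6304%.
WACC = 0.5640 × 12.0435% + 0.1105 × 4.2108% + 0.1983 × 2.2834% + 0.1272 × 5.6304% = 8.4270%.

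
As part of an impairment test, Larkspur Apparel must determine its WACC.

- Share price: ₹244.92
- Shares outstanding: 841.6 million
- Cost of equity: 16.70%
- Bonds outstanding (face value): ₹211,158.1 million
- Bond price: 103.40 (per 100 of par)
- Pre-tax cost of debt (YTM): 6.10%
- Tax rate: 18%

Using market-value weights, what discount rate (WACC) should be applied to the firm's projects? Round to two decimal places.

10.68%

Market value of equity E = 244.92 × 841.6m = 206124.672m. Market value of debt D = 211158.1m × 103.4/100 = 218337.4754m.
Total capital V = 206124.672 + 218337.4754 = 424462.1474.
Equity: weight = 206124.672/424462.1474 = 0.4856; cost = 16.7%.
Bonds outstanding: weight = 218337.4754/424462.1474 = 0.5144; after-tax cost = 6.1% × (1 − 18%) = 5.0020%.
WACC = 0.4856 × 16.7000% + 0.5144 × 5.0020% = 10.6827%.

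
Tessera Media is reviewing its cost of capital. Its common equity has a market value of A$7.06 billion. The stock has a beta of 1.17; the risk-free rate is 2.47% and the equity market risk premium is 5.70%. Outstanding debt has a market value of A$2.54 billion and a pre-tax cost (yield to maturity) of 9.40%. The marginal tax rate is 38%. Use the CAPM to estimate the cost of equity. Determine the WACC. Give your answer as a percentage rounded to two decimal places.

Cost of equity via CAPM: Re = 2.47% + 1.17 × 5.7% = 9.1390%.
Total capital V = 7.06 + 2.54 = 9.6.
Equity: weight = 7.06/9.6 = 0.7354; cost = 9.139%.
Debt: weight = 2.54/9.6 = 0.2646; after-tax cost = 9.4% × (1 − 38%) = 5.8280%.
WACC = 0.7354 × 9.1390% + 0.2646 × 5.8280% = 8.2630%.

8.26%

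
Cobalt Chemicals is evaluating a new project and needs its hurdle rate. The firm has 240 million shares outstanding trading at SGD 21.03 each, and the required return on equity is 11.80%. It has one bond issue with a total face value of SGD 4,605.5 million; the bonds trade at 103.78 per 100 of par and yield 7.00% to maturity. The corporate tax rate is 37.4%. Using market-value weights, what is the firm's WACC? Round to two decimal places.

8.19%

Market value of equity E = 21.03 × 240m = 5047.2m. Market value of debt D = 4605.5m × 103.78/100 = 4779.5879m.
Total capital V = 5047.2 + 4779.5879 = 9826.7879.
Equity: weight = 5047.2/9826.7879 = 0.5136; cost = 11.8%.
Bonds outstanding: weight = 4779.5879/9826.7879 = 0.4864; after-tax cost = 7% × (1 − 37.4%) = 4.3820%.
WACC = 0.5136 × 11.8000% + 0.4864 × 4.3820% = 8.1920%.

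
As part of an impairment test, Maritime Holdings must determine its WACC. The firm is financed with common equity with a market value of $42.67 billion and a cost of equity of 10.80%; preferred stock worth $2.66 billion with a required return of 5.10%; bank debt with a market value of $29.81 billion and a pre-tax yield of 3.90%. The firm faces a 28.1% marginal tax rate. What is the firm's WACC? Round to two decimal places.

Total capital V = 42.67 + 2.66 + 29.81 = 75.14.
Equity: weight = 42.67/75.14 = 0.5679; cost = 10.8%.
Preferred: weight = 2.66/75.14 = 0.0354; cost = 5.1%.
Bank debt: weight = 29.81/75.14 = 0.3967; after-tax cost = 3.9% × (1 − 28.1%) = 2.8041%.
WACC = 0.5679 × 10.8000% + 0.0354 × 5.1000% + 0.3967 × 2.8041% = 7.4260%.

7.43%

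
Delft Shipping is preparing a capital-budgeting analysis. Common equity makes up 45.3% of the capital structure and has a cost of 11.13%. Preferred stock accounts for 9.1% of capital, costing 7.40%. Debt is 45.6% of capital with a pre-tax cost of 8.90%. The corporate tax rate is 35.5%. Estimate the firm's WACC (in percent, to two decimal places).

After-tax cost of debt = 8.9% × (1 − 35.5%) = 5.7405%.
WACC = 0.453 × 11.1300% + 0.091 × 7.4000% + 0.456 × 5.7405% = 8.3330%.

8.33%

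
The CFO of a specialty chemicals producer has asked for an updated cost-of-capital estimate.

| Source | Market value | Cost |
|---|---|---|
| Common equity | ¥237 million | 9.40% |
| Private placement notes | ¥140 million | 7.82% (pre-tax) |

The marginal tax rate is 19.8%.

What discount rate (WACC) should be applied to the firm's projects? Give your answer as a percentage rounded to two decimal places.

Total capital V = 237 + 140 = 377.
Equity: weight = 237/377 = 0.6286; cost = 9.4%.
Private placement notes: weight = 140/377 = 0.3714; after-tax cost = 7.82% × (1 − 19.8%) = 6.2716%.
WACC = 0.6286 × 9.4000% + 0.3714 × 6.2716% = 8.2383%.

8.24%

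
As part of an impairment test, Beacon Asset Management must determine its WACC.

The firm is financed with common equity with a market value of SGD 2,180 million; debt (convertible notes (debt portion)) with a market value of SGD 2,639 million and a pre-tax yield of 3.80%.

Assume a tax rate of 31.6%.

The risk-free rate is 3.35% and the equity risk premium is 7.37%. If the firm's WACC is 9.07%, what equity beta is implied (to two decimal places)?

1.84

Total capital V = 2180 + 2639 = 4819.
Equity weight = 2180/4819 = 0.4524.
Convertible notes (debt portion) weight = 2639/4819 = 0.5476.
Debt contribution = 0.5476 × 3.8% × (1 − 31.6%) = 1.4234%.
Required equity contribution = 9.07% − 1.4234% = 7.6466%  ⇒  Re = 16.9032%.
CAPM: 16.9032% = 3.35% + β × 7.37%  ⇒  β = 1.8390.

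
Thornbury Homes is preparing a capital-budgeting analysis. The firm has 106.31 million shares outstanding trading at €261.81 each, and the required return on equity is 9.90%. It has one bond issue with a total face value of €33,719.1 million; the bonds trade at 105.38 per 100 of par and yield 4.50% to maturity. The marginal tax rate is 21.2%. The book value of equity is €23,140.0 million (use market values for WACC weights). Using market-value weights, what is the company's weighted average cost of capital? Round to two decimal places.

Market value of equity E = 261.81 × 106.31m = 27833.0211m. Market value of debt D = 33719.1m × 105.38/100 = 35533.18758m.
Total capital V = 27833.0211 + 35533.18758 = 63366.20868.
Equity: weight = 27833.0211/63366.20868 = 0.4392; cost = 9.9%.
Bonds outstanding: weight = 35533.18758/63366.20868 = 0.5608; after-tax cost = 4.5% × (1 − 21.2%) = 3.5460%.
WACC = 0.4392 × 9.9000% + 0.5608 × 3.5460% = 6.3369%.

6.34%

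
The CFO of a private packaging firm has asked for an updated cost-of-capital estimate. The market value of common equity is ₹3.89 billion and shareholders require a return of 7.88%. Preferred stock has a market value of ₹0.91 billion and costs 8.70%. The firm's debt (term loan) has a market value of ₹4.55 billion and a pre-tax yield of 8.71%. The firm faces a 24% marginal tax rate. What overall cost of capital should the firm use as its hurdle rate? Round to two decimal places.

Total capital V = 3.89 + 0.91 + 4.55 = 9.35.
Equity: weight = 3.89/9.35 = 0.4160; cost = 7.88%.
Preferred: weight = 0.91/9.35 = 0.0973; cost = 8.7%.
Term loan: weight = 4.55/9.35 = 0.4866; after-tax cost = 8.71% × (1 − 24%) = 6.6196%.
WACC = 0.4160 × 7.8800% + 0.0973 × 8.7000% + 0.4866 × 6.6196% = 7.3465%.

7.35%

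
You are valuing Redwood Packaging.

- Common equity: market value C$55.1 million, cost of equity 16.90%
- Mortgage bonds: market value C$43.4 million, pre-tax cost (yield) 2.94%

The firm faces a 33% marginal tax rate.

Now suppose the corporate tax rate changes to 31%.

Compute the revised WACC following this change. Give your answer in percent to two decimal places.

10.35%

After the change:
Total capital V = 55.1 + 43.4 = 98.5.
Equity: weight = 55.1/98.5 = 0.5594; cost = 16.9%.
Mortgage bonds: weight = 43.4/98.5 = 0.4406; after-tax cost = 2.94% × (1 − 31%) = 2.0286%.
WACC = 0.5594 × 16.9000% + 0.4406 × 2.0286% = 10.3475%.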